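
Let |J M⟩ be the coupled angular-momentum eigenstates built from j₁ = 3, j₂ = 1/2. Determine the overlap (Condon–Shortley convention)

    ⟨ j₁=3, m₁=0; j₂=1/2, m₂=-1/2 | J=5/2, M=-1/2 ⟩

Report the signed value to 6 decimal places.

+0.654654

triangle: 1!·5!·0!/7! = 120/5040
(j±m)!: 3!·3!·0!·1!·2!·3! = 432
prefactor² = (2J+1)·Δ·N² = 432/7
  k=0: +1/(0!·1!·3!·0!·2!·0!) = 1/12
Σ = 1/12  ⇒  CG² = 432/7·1/12² = 3/7
CG = +√(3/7) = +0.654654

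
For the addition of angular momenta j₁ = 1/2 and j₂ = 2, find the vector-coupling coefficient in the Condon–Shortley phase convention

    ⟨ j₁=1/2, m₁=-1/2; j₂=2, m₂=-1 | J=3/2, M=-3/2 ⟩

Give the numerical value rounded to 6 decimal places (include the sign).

j₁+j₂−J=1  J+j₁−j₂=0  J−j₁+j₂=3  j₁+j₂+J+1=5
(j₁±m₁, j₂±m₂, J±M) = (0,1,1,3,0,3)
P² = 36/5
sum k=1..1:
  [1] −1/6 = -1/6
S = -1/6
C² = P²·S² = 1/5 ; C = -0.447214

−√(1/5) = -0.447214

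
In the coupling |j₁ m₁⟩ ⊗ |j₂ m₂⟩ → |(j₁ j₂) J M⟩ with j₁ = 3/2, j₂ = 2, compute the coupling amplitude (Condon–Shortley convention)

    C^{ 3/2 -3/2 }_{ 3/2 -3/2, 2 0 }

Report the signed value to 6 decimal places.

√[4·2!1!2!/6! · 0!3!2!2!0!3!] = √(16/5)
  +(−1)^2/∏(2,0,1,0,0,2)! = 1/4  (running 1/4)
⟨..|..⟩ = √(16/5)·(1/4) = +0.447214

+√(1/5) ≈ +0.447214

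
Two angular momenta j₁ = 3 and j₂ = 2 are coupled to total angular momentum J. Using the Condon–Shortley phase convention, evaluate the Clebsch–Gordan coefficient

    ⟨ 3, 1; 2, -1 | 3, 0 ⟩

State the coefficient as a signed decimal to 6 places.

+0.182574

triangle: 2!*4!*2!/9! = 96/362880
(j±m)!: 4!*2!*1!*3!*3!*3! = 10368
prefactor² = (2J+1)*Δ*N² = 96/5
  k=0: +1/(0!*2!*2!*1!*2!*1!) = 1/8
  k=1: −1/(1!*1!*1!*0!*3!*2!) = -1/12
Σ = 1/24  ⇒  CG² = 96/5*1/24² = 1/30
CG = +√(1/30) = +0.182574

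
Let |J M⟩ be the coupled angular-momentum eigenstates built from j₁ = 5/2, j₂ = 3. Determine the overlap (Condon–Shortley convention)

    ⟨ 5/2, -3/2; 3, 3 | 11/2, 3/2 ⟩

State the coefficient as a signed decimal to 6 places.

j₁+j₂−J=0  J+j₁−j₂=5  J−j₁+j₂=6  j₁+j₂+J+1=12
(j₁±m₁, j₂±m₂, J±M) = (1,4,6,0,7,4)
P² = 49766400/11
sum k=0..0:
  [0] +1/17280 = 1/17280
S = 1/17280
C² = P²·S² = 1/66 ; C = +0.123091

+0.123091  (= +√(1/66))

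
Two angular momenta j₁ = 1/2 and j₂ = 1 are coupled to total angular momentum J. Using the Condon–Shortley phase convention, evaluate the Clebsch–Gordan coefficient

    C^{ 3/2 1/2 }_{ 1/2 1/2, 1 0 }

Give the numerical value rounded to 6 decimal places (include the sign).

+0.816497  (= +√(2/3))

triangle: 0!×1!×2!/4! = 2/24
(j±m)!: 1!×0!×1!×1!×2!×1! = 2
prefactor² = (2J+1)×Δ×N² = 2/3
  k=0: +1/(0!×0!×0!×1!×1!×1!) = 1
Σ = 1  ⇒  CG² = 2/3×1² = 2/3
CG = +√(2/3) = +0.816497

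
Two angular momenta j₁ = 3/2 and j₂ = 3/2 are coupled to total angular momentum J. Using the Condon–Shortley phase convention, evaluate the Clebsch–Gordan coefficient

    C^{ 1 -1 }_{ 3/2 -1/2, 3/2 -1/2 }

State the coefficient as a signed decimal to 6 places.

triangle: 2!×1!×1!/5! = 2/120
(j±m)!: 1!×2!×1!×2!×0!×2! = 8
prefactor² = (2J+1)×Δ×N² = 2/5
  k=1: −1/(1!×1!×1!×0!×0!×1!) = -1
Σ = -1  ⇒  CG² = 2/5×(-1)² = 2/5
CG = −√(2/5) = -0.632456

−√(2/5) ≈ -0.632456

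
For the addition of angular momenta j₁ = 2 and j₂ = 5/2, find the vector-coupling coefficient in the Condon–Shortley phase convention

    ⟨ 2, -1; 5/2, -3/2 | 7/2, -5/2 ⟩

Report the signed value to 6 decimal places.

+√(1/63) ≈ +0.125988

√[8·1!3!4!/9! · 1!3!1!4!1!6!] = √(2304/7)
  +(−1)^0/∏(0,1,3,1,0,3)! = 1/36  (running 1/36)
  +(−1)^1/∏(1,0,2,0,1,4)! = -1/48  (running 1/144)
⟨..|..⟩ = √(2304/7)·(1/144) = +0.125988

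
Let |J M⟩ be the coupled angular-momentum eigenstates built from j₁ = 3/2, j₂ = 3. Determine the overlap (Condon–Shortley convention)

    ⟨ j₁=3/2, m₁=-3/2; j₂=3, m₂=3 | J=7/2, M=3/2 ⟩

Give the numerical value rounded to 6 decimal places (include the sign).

−√(2/21) = -0.308607

√[8·1!2!5!/9! · 0!3!6!0!5!2!] = √(38400/7)
  +(−1)^1/∏(1,0,2,5,0,0)! = -1/240  (running -1/240)
⟨..|..⟩ = √(38400/7)·(-1/240) = -0.308607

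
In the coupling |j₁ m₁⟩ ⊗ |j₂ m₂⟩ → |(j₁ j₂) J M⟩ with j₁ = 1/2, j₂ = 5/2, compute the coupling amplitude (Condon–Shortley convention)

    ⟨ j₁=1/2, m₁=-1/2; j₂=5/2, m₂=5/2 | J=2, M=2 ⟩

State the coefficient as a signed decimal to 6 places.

−√(5/6) = -0.912871

triangle: 1!×0!×4!/6! = 24/720
(j±m)!: 0!×1!×5!×0!×4!×0! = 2880
prefactor² = (2J+1)×Δ×N² = 480
  k=1: −1/(1!×0!×0!×4!×0!×0!) = -1/24
Σ = -1/24  ⇒  CG² = 480×(-1/24)² = 5/6
CG = −√(5/6) = -0.912871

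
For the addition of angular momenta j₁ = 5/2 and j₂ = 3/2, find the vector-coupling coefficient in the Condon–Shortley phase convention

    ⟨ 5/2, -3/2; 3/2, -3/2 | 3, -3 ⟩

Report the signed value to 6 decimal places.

j₁+j₂−J=1  J+j₁−j₂=4  J−j₁+j₂=2  j₁+j₂+J+1=8
(j₁±m₁, j₂±m₂, J±M) = (1,4,0,3,0,6)
P² = 864
sum k=0..0:
  [0] +1/48 = 1/48
S = 1/48
C² = P²·S² = 3/8 ; C = +0.612372

+0.612372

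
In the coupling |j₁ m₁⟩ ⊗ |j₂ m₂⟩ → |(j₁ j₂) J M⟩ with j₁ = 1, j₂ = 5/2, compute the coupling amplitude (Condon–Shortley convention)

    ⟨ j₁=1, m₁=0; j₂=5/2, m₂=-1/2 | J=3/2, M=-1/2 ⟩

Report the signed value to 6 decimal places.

-0.632456

j₁+j₂−J=2  J+j₁−j₂=0  J−j₁+j₂=3  j₁+j₂+J+1=6
(j₁±m₁, j₂±m₂, J±M) = (1,1,2,3,1,2)
P² = 8/5
sum k=1..1:
  [1] −1/2 = -1/2
S = -1/2
C² = P²·S² = 2/5 ; C = -0.632456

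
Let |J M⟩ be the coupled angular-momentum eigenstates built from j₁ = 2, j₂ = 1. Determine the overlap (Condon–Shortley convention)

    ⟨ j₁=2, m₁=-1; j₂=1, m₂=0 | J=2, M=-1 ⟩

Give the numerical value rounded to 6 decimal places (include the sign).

-0.408248  (= −√(1/6))

√[5·1!3!1!/6! · 1!3!1!1!1!3!] = √(3/2)
  +(−1)^0/∏(0,1,3,1,0,0)! = 1/6  (running 1/6)
  +(−1)^1/∏(1,0,2,0,1,1)! = -1/2  (running -1/3)
⟨..|..⟩ = √(3/2)·(-1/3) = -0.408248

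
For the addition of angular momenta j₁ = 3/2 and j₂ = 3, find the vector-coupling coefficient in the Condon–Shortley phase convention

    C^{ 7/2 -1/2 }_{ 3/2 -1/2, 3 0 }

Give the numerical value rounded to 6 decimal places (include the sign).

-0.308607

j₁+j₂−J=1  J+j₁−j₂=2  J−j₁+j₂=5  j₁+j₂+J+1=9
(j₁±m₁, j₂±m₂, J±M) = (1,2,3,3,3,4)
P² = 384/7
sum k=0..1:
  [0] +1/24 = 1/24
  [1] −1/12 = -1/12
S = -1/24
C² = P²·S² = 2/21 ; C = -0.308607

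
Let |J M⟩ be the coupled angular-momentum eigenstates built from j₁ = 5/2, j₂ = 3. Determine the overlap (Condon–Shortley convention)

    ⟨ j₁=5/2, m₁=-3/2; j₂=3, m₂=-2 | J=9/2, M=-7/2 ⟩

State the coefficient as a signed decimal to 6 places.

+√(1/99) = +0.100504

√[10·1!4!5!/11! · 1!4!1!5!1!8!] = √(921600/11)
  +(−1)^0/∏(0,1,4,1,0,4)! = 1/576  (running 1/576)
  +(−1)^1/∏(1,0,3,0,1,5)! = -1/720  (running 1/2880)
⟨..|..⟩ = √(921600/11)·(1/2880) = +0.100504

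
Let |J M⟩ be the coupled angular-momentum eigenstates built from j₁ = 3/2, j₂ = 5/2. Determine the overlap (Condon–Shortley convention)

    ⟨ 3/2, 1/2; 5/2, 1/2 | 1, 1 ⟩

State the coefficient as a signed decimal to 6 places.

√[3·3!0!2!/6! · 2!1!3!2!2!0!] = √(12/5)
  +(−1)^1/∏(1,2,0,2,0,0)! = -1/4  (running -1/4)
⟨..|..⟩ = √(12/5)·(-1/4) = -0.387298

-0.387298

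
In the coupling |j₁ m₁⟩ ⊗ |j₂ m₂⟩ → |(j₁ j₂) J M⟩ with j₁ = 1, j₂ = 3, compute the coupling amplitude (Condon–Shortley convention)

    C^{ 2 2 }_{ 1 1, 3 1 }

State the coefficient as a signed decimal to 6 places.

+0.218218

triangle: 2!·0!·4!/7! = 48/5040
(j±m)!: 2!·0!·4!·2!·4!·0! = 2304
prefactor² = (2J+1)·Δ·N² = 768/7
  k=0: +1/(0!·2!·0!·4!·0!·0!) = 1/48
Σ = 1/48  ⇒  CG² = 768/7·1/48² = 1/21
CG = +√(1/21) = +0.218218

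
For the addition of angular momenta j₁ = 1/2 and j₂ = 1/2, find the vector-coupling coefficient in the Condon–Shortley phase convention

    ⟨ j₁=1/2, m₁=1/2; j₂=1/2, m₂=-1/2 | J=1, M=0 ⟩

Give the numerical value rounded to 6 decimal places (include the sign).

√[3·0!1!1!/3! · 1!0!0!1!1!1!] = √(1/2)
  +(−1)^0/∏(0,0,0,0,1,1)! = 1  (running 1)
⟨..|..⟩ = √(1/2)·(1) = +0.707107

+√(1/2) = +0.707107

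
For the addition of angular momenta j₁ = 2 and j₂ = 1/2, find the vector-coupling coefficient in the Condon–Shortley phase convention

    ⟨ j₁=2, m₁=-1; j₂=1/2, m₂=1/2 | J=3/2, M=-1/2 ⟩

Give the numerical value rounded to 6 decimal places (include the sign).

−√(3/5) ≈ -0.774597

√[4·1!3!0!/5! · 1!3!1!0!1!2!] = √(12/5)
  +(−1)^1/∏(1,0,2,0,1,0)! = -1/2  (running -1/2)
⟨..|..⟩ = √(12/5)·(-1/2) = -0.774597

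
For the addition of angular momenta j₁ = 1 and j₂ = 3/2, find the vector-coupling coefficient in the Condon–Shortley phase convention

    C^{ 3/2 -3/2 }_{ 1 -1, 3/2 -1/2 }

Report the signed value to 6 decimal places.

√[4·1!1!2!/5! · 0!2!1!2!0!3!] = √(8/5)
  +(−1)^1/∏(1,0,1,0,0,2)! = -1/2  (running -1/2)
⟨..|..⟩ = √(8/5)·(-1/2) = -0.632456

−√(2/5) = -0.632456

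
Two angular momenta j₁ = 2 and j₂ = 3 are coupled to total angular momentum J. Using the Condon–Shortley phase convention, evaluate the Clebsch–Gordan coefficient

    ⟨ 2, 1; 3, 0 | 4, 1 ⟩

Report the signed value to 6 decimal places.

triangle: 1!·3!·5!/10! = 720/3628800
(j±m)!: 3!·1!·3!·3!·5!·3! = 155520
prefactor² = (2J+1)·Δ·N² = 1944/7
  k=0: +1/(0!·1!·1!·3!·2!·2!) = 1/24
  k=1: −1/(1!·0!·0!·2!·3!·3!) = -1/72
Σ = 1/36  ⇒  CG² = 1944/7·1/36² = 3/14
CG = +√(3/14) = +0.462910

+0.462910  (= +√(3/14))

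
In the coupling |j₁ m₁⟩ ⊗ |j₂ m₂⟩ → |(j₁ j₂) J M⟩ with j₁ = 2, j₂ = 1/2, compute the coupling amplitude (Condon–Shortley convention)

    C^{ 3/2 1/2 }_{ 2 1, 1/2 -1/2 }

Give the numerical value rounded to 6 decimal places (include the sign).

+√(3/5) ≈ +0.774597

j₁+j₂−J=1  J+j₁−j₂=3  J−j₁+j₂=0  j₁+j₂+J+1=5
(j₁±m₁, j₂±m₂, J±M) = (3,1,0,1,2,1)
P² = 12/5
sum k=0..0:
  [0] +1/2 = 1/2
S = 1/2
C² = P²·S² = 3/5 ; C = +0.774597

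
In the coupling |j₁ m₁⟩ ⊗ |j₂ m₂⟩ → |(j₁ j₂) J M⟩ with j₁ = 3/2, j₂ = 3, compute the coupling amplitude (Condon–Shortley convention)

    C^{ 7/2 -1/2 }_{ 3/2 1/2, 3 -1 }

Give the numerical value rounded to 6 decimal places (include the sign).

√[8·1!2!5!/9! · 2!1!2!4!3!4!] = √(512/7)
  +(−1)^0/∏(0,1,1,2,1,3)! = 1/12  (running 1/12)
  +(−1)^1/∏(1,0,0,1,2,4)! = -1/48  (running 1/16)
⟨..|..⟩ = √(512/7)·(1/16) = +0.534522

+0.534522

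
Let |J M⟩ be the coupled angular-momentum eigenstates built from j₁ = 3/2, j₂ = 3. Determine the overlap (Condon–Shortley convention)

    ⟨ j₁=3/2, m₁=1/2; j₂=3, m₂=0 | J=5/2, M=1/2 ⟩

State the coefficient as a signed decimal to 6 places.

−√(6/35) = -0.414039

j₁+j₂−J=2  J+j₁−j₂=1  J−j₁+j₂=4  j₁+j₂+J+1=8
(j₁±m₁, j₂±m₂, J±M) = (2,1,3,3,3,2)
P² = 216/35
sum k=0..1:
  [0] +1/12 = 1/12
  [1] −1/4 = -1/4
S = -1/6
C² = P²·S² = 6/35 ; C = -0.414039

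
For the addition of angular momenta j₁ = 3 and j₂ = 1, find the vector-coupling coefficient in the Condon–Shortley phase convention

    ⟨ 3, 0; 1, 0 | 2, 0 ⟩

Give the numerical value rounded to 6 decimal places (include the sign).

-0.654654

j₁+j₂−J=2  J+j₁−j₂=4  J−j₁+j₂=0  j₁+j₂+J+1=7
(j₁±m₁, j₂±m₂, J±M) = (3,3,1,1,2,2)
P² = 48/7
sum k=1..1:
  [1] −1/4 = -1/4
S = -1/4
C² = P²·S² = 3/7 ; C = -0.654654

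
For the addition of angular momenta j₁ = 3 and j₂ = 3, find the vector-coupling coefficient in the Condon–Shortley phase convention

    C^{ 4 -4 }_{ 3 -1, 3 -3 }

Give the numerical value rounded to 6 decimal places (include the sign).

+0.522233  (= +√(3/11))

√[9·2!4!4!/11! · 2!4!0!6!0!8!] = √(3981312/11)
  +(−1)^0/∏(0,2,4,0,0,4)! = 1/1152  (running 1/1152)
⟨..|..⟩ = √(3981312/11)·(1/1152) = +0.522233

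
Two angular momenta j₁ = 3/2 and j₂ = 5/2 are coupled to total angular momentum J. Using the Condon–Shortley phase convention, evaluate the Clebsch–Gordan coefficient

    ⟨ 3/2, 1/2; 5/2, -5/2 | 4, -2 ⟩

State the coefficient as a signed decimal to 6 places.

+0.327327

j₁+j₂−J=0  J+j₁−j₂=3  J−j₁+j₂=5  j₁+j₂+J+1=9
(j₁±m₁, j₂±m₂, J±M) = (2,1,0,5,2,6)
P² = 43200/7
sum k=0..0:
  [0] +1/240 = 1/240
S = 1/240
C² = P²·S² = 3/28 ; C = +0.327327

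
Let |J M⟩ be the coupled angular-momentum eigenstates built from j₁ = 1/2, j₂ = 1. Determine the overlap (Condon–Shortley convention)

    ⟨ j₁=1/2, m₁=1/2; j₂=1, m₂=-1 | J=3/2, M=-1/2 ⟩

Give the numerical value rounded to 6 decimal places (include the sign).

+0.577350  (= +√(1/3))

triangle: 0!×1!×2!/4! = 2/24
(j±m)!: 1!×0!×0!×2!×1!×2! = 4
prefactor² = (2J+1)×Δ×N² = 4/3
  k=0: +1/(0!×0!×0!×0!×1!×2!) = 1/2
Σ = 1/2  ⇒  CG² = 4/3×1/2² = 1/3
CG = +√(1/3) = +0.577350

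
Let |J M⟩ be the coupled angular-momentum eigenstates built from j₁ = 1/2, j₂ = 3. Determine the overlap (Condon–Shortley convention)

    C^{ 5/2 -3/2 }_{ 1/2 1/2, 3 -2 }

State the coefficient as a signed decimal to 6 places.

+0.845154

triangle: 1!×0!×5!/7! = 120/5040
(j±m)!: 1!×0!×1!×5!×1!×4! = 2880
prefactor² = (2J+1)×Δ×N² = 2880/7
  k=0: +1/(0!×1!×0!×1!×0!×4!) = 1/24
Σ = 1/24  ⇒  CG² = 2880/7×1/24² = 5/7
CG = +√(5/7) = +0.845154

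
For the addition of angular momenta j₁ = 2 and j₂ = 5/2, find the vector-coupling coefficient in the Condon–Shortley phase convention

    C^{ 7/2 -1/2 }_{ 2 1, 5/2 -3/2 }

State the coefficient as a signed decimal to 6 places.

j₁+j₂−J=1  J+j₁−j₂=3  J−j₁+j₂=4  j₁+j₂+J+1=9
(j₁±m₁, j₂±m₂, J±M) = (3,1,1,4,3,4)
P² = 2304/35
sum k=0..1:
  [0] +1/12 = 1/12
  [1] −1/144 = -1/144
S = 11/144
C² = P²·S² = 121/315 ; C = +0.619780

+√(121/315) = +0.619780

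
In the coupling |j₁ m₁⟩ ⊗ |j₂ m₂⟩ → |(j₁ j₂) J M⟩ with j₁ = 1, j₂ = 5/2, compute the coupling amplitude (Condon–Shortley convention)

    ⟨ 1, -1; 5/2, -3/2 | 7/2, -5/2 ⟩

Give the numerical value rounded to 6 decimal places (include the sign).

+√(5/7) ≈ +0.845154

triangle: 0!·2!·5!/8! = 240/40320
(j±m)!: 0!·2!·1!·4!·1!·6! = 34560
prefactor² = (2J+1)·Δ·N² = 11520/7
  k=0: +1/(0!·0!·2!·1!·0!·4!) = 1/48
Σ = 1/48  ⇒  CG² = 11520/7·1/48² = 5/7
CG = +√(5/7) = +0.845154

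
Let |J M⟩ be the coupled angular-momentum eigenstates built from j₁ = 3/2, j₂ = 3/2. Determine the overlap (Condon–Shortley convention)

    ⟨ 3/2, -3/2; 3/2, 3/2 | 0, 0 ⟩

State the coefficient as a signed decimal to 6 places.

−√(1/4) ≈ -0.500000

j₁+j₂−J=3  J+j₁−j₂=0  J−j₁+j₂=0  j₁+j₂+J+1=4
(j₁±m₁, j₂±m₂, J±M) = (0,3,3,0,0,0)
P² = 9
sum k=3..3:
  [3] −1/6 = -1/6
S = -1/6
C² = P²·S² = 1/4 ; C = -0.500000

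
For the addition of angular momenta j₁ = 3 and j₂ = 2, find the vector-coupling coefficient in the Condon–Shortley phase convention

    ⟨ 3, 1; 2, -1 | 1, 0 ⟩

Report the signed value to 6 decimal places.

-0.478091  (= −√(8/35))

j₁+j₂−J=4  J+j₁−j₂=2  J−j₁+j₂=0  j₁+j₂+J+1=7
(j₁±m₁, j₂±m₂, J±M) = (4,2,1,3,1,1)
P² = 288/35
sum k=1..1:
  [1] −1/6 = -1/6
S = -1/6
C² = P²·S² = 8/35 ; C = -0.478091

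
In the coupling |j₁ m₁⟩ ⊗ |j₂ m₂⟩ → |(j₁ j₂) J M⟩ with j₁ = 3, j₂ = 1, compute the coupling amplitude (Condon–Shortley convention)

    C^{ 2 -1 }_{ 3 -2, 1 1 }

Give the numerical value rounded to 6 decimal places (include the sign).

√[5·2!4!0!/7! · 1!5!2!0!1!3!] = √(480/7)
  +(−1)^2/∏(2,0,3,0,1,0)! = 1/12  (running 1/12)
⟨..|..⟩ = √(480/7)·(1/12) = +0.690066

+√(10/21) ≈ +0.690066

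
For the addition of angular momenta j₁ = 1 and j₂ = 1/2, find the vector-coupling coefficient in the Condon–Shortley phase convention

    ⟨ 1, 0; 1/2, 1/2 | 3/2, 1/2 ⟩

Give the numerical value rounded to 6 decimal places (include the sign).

+0.816497  (= +√(2/3))

√[4·0!2!1!/4! · 1!1!1!0!2!1!] = √(2/3)
  +(−1)^0/∏(0,0,1,1,1,0)! = 1  (running 1)
⟨..|..⟩ = √(2/3)·(1) = +0.816497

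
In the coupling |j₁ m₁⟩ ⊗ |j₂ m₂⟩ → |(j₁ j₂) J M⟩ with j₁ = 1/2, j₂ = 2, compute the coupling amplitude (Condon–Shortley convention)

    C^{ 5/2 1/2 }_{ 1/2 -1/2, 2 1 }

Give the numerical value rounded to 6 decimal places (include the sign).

triangle: 0!*1!*4!/6! = 24/720
(j±m)!: 0!*1!*3!*1!*3!*2! = 72
prefactor² = (2J+1)*Δ*N² = 72/5
  k=0: +1/(0!*0!*1!*3!*0!*1!) = 1/6
Σ = 1/6  ⇒  CG² = 72/5*1/6² = 2/5
CG = +√(2/5) = +0.632456

+√(2/5) = +0.632456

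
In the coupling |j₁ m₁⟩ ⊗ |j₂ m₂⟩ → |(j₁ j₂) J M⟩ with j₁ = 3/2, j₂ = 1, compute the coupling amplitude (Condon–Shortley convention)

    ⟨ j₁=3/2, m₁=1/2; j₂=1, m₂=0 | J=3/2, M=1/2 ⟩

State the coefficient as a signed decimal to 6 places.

√[4·1!2!1!/5! · 2!1!1!1!2!1!] = √(4/15)
  +(−1)^0/∏(0,1,1,1,1,0)! = 1  (running 1)
  +(−1)^1/∏(1,0,0,0,2,1)! = -1/2  (running 1/2)
⟨..|..⟩ = √(4/15)·(1/2) = +0.258199

+0.258199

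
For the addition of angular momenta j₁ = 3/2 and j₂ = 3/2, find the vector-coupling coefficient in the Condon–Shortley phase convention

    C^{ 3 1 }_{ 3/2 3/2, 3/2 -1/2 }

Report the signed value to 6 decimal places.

+√(1/5) = +0.447214

j₁+j₂−J=0  J+j₁−j₂=3  J−j₁+j₂=3  j₁+j₂+J+1=7
(j₁±m₁, j₂±m₂, J±M) = (3,0,1,2,4,2)
P² = 144/5
sum k=0..0:
  [0] +1/12 = 1/12
S = 1/12
C² = P²·S² = 1/5 ; C = +0.447214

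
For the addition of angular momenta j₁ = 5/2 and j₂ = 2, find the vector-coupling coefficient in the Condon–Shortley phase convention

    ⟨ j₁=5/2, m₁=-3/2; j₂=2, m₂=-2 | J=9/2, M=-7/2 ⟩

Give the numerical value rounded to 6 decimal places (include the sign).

√[10·0!5!4!/10! · 1!4!0!4!1!8!] = √(184320)
  +(−1)^0/∏(0,0,4,0,1,4)! = 1/576  (running 1/576)
⟨..|..⟩ = √(184320)·(1/576) = +0.745356

+0.745356  (= +√(5/9))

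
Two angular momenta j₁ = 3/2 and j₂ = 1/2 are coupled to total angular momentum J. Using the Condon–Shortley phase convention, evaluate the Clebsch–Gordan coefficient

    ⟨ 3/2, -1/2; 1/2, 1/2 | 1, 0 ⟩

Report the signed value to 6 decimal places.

√[3·1!2!0!/4! · 1!2!1!0!1!1!] = √(1/2)
  +(−1)^1/∏(1,0,1,0,1,0)! = -1  (running -1)
⟨..|..⟩ = √(1/2)·(-1) = -0.707107

-0.707107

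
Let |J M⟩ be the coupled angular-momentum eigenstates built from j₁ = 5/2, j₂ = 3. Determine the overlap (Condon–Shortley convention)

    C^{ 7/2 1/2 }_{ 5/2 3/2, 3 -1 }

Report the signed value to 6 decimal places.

j₁+j₂−J=2  J+j₁−j₂=3  J−j₁+j₂=4  j₁+j₂+J+1=10
(j₁±m₁, j₂±m₂, J±M) = (4,1,2,4,4,3)
P² = 18432/175
sum k=0..1:
  [0] +1/16 = 1/16
  [1] −1/36 = -1/36
S = 5/144
C² = P²·S² = 8/63 ; C = +0.356348

+√(8/63) ≈ +0.356348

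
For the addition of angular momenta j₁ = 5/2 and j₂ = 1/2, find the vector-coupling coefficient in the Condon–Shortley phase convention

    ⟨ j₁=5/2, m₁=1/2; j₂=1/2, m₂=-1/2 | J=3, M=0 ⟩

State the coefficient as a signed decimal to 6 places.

√[7·0!5!1!/7! · 3!2!0!1!3!3!] = √(72)
  +(−1)^0/∏(0,0,2,0,3,1)! = 1/12  (running 1/12)
⟨..|..⟩ = √(72)·(1/12) = +0.707107

+√(1/2) = +0.707107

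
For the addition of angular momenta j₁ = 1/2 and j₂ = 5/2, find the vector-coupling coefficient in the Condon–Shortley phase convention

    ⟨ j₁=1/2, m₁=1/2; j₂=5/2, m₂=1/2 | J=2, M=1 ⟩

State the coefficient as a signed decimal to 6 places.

j₁+j₂−J=1  J+j₁−j₂=0  J−j₁+j₂=4  j₁+j₂+J+1=6
(j₁±m₁, j₂±m₂, J±M) = (1,0,3,2,3,1)
P² = 12
sum k=0..0:
  [0] +1/6 = 1/6
S = 1/6
C² = P²·S² = 1/3 ; C = +0.577350

+√(1/3) ≈ +0.577350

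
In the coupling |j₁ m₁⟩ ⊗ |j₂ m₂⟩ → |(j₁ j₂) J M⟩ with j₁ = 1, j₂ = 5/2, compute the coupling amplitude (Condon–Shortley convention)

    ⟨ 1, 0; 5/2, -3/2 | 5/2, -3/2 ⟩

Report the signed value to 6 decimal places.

+√(9/35) = +0.507093

√[6·1!1!4!/7! · 1!1!1!4!1!4!] = √(576/35)
  +(−1)^0/∏(0,1,1,1,0,3)! = 1/6  (running 1/6)
  +(−1)^1/∏(1,0,0,0,1,4)! = -1/24  (running 1/8)
⟨..|..⟩ = √(576/35)·(1/8) = +0.507093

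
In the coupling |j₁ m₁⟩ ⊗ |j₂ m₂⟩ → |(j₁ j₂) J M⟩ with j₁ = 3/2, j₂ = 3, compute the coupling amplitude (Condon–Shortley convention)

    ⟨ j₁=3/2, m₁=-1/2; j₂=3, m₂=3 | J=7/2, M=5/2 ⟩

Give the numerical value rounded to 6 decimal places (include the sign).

√[8·1!2!5!/9! · 1!2!6!0!6!1!] = √(38400/7)
  +(−1)^1/∏(1,0,1,5,1,0)! = -1/120  (running -1/120)
⟨..|..⟩ = √(38400/7)·(-1/120) = -0.617213

−√(8/21) ≈ -0.617213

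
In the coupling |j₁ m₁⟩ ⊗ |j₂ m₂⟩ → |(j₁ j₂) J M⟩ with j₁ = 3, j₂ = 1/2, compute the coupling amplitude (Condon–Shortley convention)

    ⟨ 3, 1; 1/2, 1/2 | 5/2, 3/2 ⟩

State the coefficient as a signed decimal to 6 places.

triangle: 1!×5!×0!/7! = 120/5040
(j±m)!: 4!×2!×1!×0!×4!×1! = 1152
prefactor² = (2J+1)×Δ×N² = 1152/7
  k=1: −1/(1!×0!×1!×0!×4!×0!) = -1/24
Σ = -1/24  ⇒  CG² = 1152/7×(-1/24)² = 2/7
CG = −√(2/7) = -0.534522

-0.534522  (= −√(2/7))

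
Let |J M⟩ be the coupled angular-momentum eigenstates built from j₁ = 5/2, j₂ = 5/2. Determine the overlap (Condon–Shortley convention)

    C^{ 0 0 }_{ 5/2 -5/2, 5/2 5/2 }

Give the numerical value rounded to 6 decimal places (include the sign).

-0.408248

j₁+j₂−J=5  J+j₁−j₂=0  J−j₁+j₂=0  j₁+j₂+J+1=6
(j₁±m₁, j₂±m₂, J±M) = (0,5,5,0,0,0)
P² = 2400
sum k=5..5:
  [5] −1/120 = -1/120
S = -1/120
C² = P²·S² = 1/6 ; C = -0.408248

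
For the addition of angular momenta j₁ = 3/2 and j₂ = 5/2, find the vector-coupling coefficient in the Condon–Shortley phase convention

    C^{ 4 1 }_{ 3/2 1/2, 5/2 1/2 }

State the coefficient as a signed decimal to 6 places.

triangle: 0!*3!*5!/9! = 720/362880
(j±m)!: 2!*1!*3!*2!*5!*3! = 17280
prefactor² = (2J+1)*Δ*N² = 2160/7
  k=0: +1/(0!*0!*1!*3!*2!*2!) = 1/24
Σ = 1/24  ⇒  CG² = 2160/7*1/24² = 15/28
CG = +√(15/28) = +0.731925

+0.731925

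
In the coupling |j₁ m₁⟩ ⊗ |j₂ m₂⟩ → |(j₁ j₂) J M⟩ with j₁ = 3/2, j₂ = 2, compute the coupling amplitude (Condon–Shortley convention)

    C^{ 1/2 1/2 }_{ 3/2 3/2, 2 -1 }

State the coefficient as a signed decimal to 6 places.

+√(1/10) = +0.316228

j₁+j₂−J=3  J+j₁−j₂=0  J−j₁+j₂=1  j₁+j₂+J+1=5
(j₁±m₁, j₂±m₂, J±M) = (3,0,1,3,1,0)
P² = 18/5
sum k=0..0:
  [0] +1/6 = 1/6
S = 1/6
C² = P²·S² = 1/10 ; C = +0.316228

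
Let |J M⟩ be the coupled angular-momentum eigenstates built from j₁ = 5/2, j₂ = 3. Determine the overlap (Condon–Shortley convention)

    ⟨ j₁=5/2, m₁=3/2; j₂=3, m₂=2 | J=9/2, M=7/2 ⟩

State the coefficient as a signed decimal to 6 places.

−√(1/99) ≈ -0.100504

√[10·1!4!5!/11! · 4!1!5!1!8!1!] = √(921600/11)
  +(−1)^0/∏(0,1,1,5,3,0)! = 1/720  (running 1/720)
  +(−1)^1/∏(1,0,0,4,4,1)! = -1/576  (running -1/2880)
⟨..|..⟩ = √(921600/11)·(-1/2880) = -0.100504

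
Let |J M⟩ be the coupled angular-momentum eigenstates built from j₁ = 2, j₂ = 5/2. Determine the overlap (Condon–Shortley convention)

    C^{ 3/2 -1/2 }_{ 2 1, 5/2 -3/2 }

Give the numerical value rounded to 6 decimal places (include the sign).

−√(2/105) ≈ -0.138013

√[4·3!1!2!/7! · 3!1!1!4!1!2!] = √(96/35)
  +(−1)^0/∏(0,3,1,1,0,1)! = 1/6  (running 1/6)
  +(−1)^1/∏(1,2,0,0,1,2)! = -1/4  (running -1/12)
⟨..|..⟩ = √(96/35)·(-1/12) = -0.138013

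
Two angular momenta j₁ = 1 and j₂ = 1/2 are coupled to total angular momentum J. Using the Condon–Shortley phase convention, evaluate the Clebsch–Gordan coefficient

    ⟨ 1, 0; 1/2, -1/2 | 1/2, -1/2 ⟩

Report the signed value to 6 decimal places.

√[2·1!1!0!/3! · 1!1!0!1!0!1!] = √(1/3)
  +(−1)^0/∏(0,1,1,0,0,0)! = 1  (running 1)
⟨..|..⟩ = √(1/3)·(1) = +0.577350

+0.577350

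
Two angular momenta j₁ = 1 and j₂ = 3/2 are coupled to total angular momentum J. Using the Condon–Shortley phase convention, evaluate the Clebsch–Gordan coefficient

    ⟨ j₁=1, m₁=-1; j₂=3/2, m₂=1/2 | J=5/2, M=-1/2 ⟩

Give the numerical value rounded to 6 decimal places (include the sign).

triangle: 0!*2!*3!/6! = 12/720
(j±m)!: 0!*2!*2!*1!*2!*3! = 48
prefactor² = (2J+1)*Δ*N² = 24/5
  k=0: +1/(0!*0!*2!*2!*0!*1!) = 1/4
Σ = 1/4  ⇒  CG² = 24/5*1/4² = 3/10
CG = +√(3/10) = +0.547723

+√(3/10) ≈ +0.547723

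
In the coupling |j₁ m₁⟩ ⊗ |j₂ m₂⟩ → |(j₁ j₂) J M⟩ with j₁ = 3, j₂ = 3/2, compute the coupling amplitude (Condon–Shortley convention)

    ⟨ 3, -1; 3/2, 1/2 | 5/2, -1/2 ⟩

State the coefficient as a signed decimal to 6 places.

-0.119523  (= −√(1/70))

triangle: 2!×4!×1!/8! = 48/40320
(j±m)!: 2!×4!×2!×1!×2!×3! = 1152
prefactor² = (2J+1)×Δ×N² = 288/35
  k=1: −1/(1!×1!×3!×1!×1!×0!) = -1/6
  k=2: +1/(2!×0!×2!×0!×2!×1!) = 1/8
Σ = -1/24  ⇒  CG² = 288/35×(-1/24)² = 1/70
CG = −√(1/70) = -0.119523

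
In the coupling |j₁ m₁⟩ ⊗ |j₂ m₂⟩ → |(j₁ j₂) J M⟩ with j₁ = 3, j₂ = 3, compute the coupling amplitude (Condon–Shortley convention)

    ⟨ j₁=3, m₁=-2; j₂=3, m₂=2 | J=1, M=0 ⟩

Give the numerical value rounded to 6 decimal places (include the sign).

+√(1/7) = +0.377964

√[3·5!1!1!/8! · 1!5!5!1!1!1!] = √(900/7)
  +(−1)^4/∏(4,1,1,1,0,0)! = 1/24  (running 1/24)
  +(−1)^5/∏(5,0,0,0,1,1)! = -1/120  (running 1/30)
⟨..|..⟩ = √(900/7)·(1/30) = +0.377964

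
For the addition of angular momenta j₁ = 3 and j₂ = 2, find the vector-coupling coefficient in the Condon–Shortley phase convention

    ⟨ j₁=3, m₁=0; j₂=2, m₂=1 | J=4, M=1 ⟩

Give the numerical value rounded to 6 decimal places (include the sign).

triangle: 1!·5!·3!/10! = 720/3628800
(j±m)!: 3!·3!·3!·1!·5!·3! = 155520
prefactor² = (2J+1)·Δ·N² = 1944/7
  k=0: +1/(0!·1!·3!·3!·2!·0!) = 1/72
  k=1: −1/(1!·0!·2!·2!·3!·1!) = -1/24
Σ = -1/36  ⇒  CG² = 1944/7·(-1/36)² = 3/14
CG = −√(3/14) = -0.462910

-0.462910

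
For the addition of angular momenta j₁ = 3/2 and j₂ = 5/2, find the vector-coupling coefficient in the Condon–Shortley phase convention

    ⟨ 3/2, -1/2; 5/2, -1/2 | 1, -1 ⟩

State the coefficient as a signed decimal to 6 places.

+0.387298  (= +√(3/20))

triangle: 3!×0!×2!/6! = 12/720
(j±m)!: 1!×2!×2!×3!×0!×2! = 48
prefactor² = (2J+1)×Δ×N² = 12/5
  k=2: +1/(2!×1!×0!×0!×0!×2!) = 1/4
Σ = 1/4  ⇒  CG² = 12/5×1/4² = 3/20
CG = +√(3/20) = +0.387298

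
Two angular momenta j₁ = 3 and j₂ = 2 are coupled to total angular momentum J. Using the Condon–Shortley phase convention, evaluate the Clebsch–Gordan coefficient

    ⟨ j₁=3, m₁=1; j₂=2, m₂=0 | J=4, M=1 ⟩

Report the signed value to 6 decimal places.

+0.327327

j₁+j₂−J=1  J+j₁−j₂=5  J−j₁+j₂=3  j₁+j₂+J+1=10
(j₁±m₁, j₂±m₂, J±M) = (4,2,2,2,5,3)
P² = 1728/7
sum k=0..1:
  [0] +1/24 = 1/24
  [1] −1/48 = -1/48
S = 1/48
C² = P²·S² = 3/28 ; C = +0.327327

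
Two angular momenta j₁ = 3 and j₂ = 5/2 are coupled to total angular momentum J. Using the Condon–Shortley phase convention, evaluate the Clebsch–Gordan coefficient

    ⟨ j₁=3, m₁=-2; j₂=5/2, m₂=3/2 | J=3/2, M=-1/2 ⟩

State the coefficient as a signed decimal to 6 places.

triangle: 4!×2!×1!/8! = 48/40320
(j±m)!: 1!×5!×4!×1!×1!×2! = 5760
prefactor² = (2J+1)×Δ×N² = 192/7
  k=3: −1/(3!×1!×2!×1!×0!×0!) = -1/12
  k=4: +1/(4!×0!×1!×0!×1!×1!) = 1/24
Σ = -1/24  ⇒  CG² = 192/7×(-1/24)² = 1/21
CG = −√(1/21) = -0.218218

−√(1/21) = -0.218218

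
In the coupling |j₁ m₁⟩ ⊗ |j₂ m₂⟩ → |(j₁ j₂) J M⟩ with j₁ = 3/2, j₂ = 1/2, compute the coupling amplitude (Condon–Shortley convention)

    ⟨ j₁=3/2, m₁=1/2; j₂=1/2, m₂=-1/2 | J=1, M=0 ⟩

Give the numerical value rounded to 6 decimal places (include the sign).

+0.707107

j₁+j₂−J=1  J+j₁−j₂=2  J−j₁+j₂=0  j₁+j₂+J+1=4
(j₁±m₁, j₂±m₂, J±M) = (2,1,0,1,1,1)
P² = 1/2
sum k=0..0:
  [0] +1/1 = 1
S = 1
C² = P²·S² = 1/2 ; C = +0.707107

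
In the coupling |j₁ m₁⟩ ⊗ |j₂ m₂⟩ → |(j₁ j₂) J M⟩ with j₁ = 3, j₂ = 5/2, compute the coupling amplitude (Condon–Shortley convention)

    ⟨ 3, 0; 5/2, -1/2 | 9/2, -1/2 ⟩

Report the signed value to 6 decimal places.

+0.208063  (= +√(10/231))

j₁+j₂−J=1  J+j₁−j₂=5  J−j₁+j₂=4  j₁+j₂+J+1=11
(j₁±m₁, j₂±m₂, J±M) = (3,3,2,3,4,5)
P² = 69120/77
sum k=0..1:
  [0] +1/48 = 1/48
  [1] −1/72 = -1/72
S = 1/144
C² = P²·S² = 10/231 ; C = +0.208063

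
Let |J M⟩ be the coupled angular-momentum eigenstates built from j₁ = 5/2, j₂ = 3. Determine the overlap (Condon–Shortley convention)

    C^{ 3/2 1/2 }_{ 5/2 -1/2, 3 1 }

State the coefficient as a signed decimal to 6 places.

j₁+j₂−J=4  J+j₁−j₂=1  J−j₁+j₂=2  j₁+j₂+J+1=8
(j₁±m₁, j₂±m₂, J±M) = (2,3,4,2,2,1)
P² = 192/35
sum k=2..3:
  [2] +1/8 = 1/8
  [3] −1/6 = -1/6
S = -1/24
C² = P²·S² = 1/105 ; C = -0.097590

−√(1/105) ≈ -0.097590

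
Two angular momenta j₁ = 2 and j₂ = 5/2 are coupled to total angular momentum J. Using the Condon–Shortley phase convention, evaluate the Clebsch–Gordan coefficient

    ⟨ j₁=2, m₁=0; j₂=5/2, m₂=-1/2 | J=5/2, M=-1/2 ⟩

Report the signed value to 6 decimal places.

-0.478091

j₁+j₂−J=2  J+j₁−j₂=2  J−j₁+j₂=3  j₁+j₂+J+1=8
(j₁±m₁, j₂±m₂, J±M) = (2,2,2,3,2,3)
P² = 72/35
sum k=0..2:
  [0] +1/8 = 1/8
  [1] −1/2 = -1/2
  [2] +1/24 = 1/24
S = -1/3
C² = P²·S² = 8/35 ; C = -0.478091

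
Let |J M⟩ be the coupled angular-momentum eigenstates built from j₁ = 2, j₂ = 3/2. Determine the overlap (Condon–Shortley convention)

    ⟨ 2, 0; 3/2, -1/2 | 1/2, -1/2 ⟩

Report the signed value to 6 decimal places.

j₁+j₂−J=3  J+j₁−j₂=1  J−j₁+j₂=0  j₁+j₂+J+1=5
(j₁±m₁, j₂±m₂, J±M) = (2,2,1,2,0,1)
P² = 4/5
sum k=1..1:
  [1] −1/2 = -1/2
S = -1/2
C² = P²·S² = 1/5 ; C = -0.447214

−√(1/5) = -0.447214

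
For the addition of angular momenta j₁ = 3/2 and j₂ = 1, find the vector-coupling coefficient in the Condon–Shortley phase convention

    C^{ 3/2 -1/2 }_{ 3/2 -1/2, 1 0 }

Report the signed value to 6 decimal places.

−√(1/15) = -0.258199

√[4·1!2!1!/5! · 1!2!1!1!1!2!] = √(4/15)
  +(−1)^0/∏(0,1,2,1,0,0)! = 1/2  (running 1/2)
  +(−1)^1/∏(1,0,1,0,1,1)! = -1  (running -1/2)
⟨..|..⟩ = √(4/15)·(-1/2) = -0.258199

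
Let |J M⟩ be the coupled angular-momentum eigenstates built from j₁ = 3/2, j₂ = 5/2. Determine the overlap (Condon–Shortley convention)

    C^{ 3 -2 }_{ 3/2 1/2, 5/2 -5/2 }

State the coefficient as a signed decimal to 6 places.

+√(5/12) = +0.645497

triangle: 1!×2!×4!/8! = 48/40320
(j±m)!: 2!×1!×0!×5!×1!×5! = 28800
prefactor² = (2J+1)×Δ×N² = 240
  k=0: +1/(0!×1!×1!×0!×1!×4!) = 1/24
Σ = 1/24  ⇒  CG² = 240×1/24² = 5/12
CG = +√(5/12) = +0.645497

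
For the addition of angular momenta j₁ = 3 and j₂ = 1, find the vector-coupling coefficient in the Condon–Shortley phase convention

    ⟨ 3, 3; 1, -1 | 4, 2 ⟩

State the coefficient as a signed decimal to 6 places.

+√(1/28) ≈ +0.188982

triangle: 0!*6!*2!/9! = 1440/362880
(j±m)!: 6!*0!*0!*2!*6!*2! = 2073600
prefactor² = (2J+1)*Δ*N² = 518400/7
  k=0: +1/(0!*0!*0!*0!*6!*2!) = 1/1440
Σ = 1/1440  ⇒  CG² = 518400/7*1/1440² = 1/28
CG = +√(1/28) = +0.188982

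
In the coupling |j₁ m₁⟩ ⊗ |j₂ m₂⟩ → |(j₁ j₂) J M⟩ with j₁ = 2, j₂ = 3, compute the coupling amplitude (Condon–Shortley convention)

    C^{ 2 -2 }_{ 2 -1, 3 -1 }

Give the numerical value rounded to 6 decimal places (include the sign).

triangle: 3!*1!*3!/8! = 36/40320
(j±m)!: 1!*3!*2!*4!*0!*4! = 6912
prefactor² = (2J+1)*Δ*N² = 216/7
  k=2: +1/(2!*1!*1!*0!*0!*3!) = 1/12
Σ = 1/12  ⇒  CG² = 216/7*1/12² = 3/14
CG = +√(3/14) = +0.462910

+√(3/14) ≈ +0.462910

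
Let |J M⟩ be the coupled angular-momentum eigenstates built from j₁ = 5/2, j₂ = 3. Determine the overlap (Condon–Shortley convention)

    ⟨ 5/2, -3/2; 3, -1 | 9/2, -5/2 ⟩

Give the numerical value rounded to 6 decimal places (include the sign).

√[10·1!4!5!/11! · 1!4!2!4!2!7!] = √(92160/11)
  +(−1)^0/∏(0,1,4,2,0,3)! = 1/288  (running 1/288)
  +(−1)^1/∏(1,0,3,1,1,4)! = -1/144  (running -1/288)
⟨..|..⟩ = √(92160/11)·(-1/288) = -0.317821

−√(10/99) = -0.317821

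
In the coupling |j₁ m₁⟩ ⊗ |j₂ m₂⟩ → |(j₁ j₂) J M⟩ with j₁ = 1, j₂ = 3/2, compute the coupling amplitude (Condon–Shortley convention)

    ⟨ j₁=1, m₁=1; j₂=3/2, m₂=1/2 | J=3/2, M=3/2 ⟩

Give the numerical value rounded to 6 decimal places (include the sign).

√[4·1!1!2!/5! · 2!0!2!1!3!0!] = √(8/5)
  +(−1)^0/∏(0,1,0,2,1,0)! = 1/2  (running 1/2)
⟨..|..⟩ = √(8/5)·(1/2) = +0.632456

+√(2/5) ≈ +0.632456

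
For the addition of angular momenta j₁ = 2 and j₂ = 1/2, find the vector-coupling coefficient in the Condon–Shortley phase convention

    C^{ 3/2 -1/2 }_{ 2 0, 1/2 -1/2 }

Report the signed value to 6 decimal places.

j₁+j₂−J=1  J+j₁−j₂=3  J−j₁+j₂=0  j₁+j₂+J+1=5
(j₁±m₁, j₂±m₂, J±M) = (2,2,0,1,1,2)
P² = 8/5
sum k=0..0:
  [0] +1/2 = 1/2
S = 1/2
C² = P²·S² = 2/5 ; C = +0.632456

+0.632456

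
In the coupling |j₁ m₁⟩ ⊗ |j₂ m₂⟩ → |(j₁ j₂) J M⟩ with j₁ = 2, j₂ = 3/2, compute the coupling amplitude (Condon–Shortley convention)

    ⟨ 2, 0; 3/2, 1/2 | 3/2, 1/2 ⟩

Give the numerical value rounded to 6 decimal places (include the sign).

−√(1/5) ≈ -0.447214

j₁+j₂−J=2  J+j₁−j₂=2  J−j₁+j₂=1  j₁+j₂+J+1=6
(j₁±m₁, j₂±m₂, J±M) = (2,2,2,1,2,1)
P² = 16/45
sum k=1..2:
  [1] −1/1 = -1
  [2] +1/4 = 1/4
S = -3/4
C² = P²·S² = 1/5 ; C = -0.447214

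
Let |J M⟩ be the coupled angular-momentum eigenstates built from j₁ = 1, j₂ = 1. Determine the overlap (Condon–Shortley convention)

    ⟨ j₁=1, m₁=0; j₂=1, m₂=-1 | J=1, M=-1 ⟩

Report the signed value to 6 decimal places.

+0.707107

j₁+j₂−J=1  J+j₁−j₂=1  J−j₁+j₂=1  j₁+j₂+J+1=4
(j₁±m₁, j₂±m₂, J±M) = (1,1,0,2,0,2)
P² = 1/2
sum k=0..0:
  [0] +1/1 = 1
S = 1
C² = P²·S² = 1/2 ; C = +0.707107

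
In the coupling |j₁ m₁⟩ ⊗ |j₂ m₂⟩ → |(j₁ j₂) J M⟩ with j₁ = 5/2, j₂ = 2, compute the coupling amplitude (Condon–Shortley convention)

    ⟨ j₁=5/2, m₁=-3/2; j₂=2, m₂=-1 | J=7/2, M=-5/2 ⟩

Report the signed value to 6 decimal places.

−√(1/63) = -0.125988

j₁+j₂−J=1  J+j₁−j₂=4  J−j₁+j₂=3  j₁+j₂+J+1=9
(j₁±m₁, j₂±m₂, J±M) = (1,4,1,3,1,6)
P² = 2304/7
sum k=0..1:
  [0] +1/48 = 1/48
  [1] −1/36 = -1/36
S = -1/144
C² = P²·S² = 1/63 ; C = -0.125988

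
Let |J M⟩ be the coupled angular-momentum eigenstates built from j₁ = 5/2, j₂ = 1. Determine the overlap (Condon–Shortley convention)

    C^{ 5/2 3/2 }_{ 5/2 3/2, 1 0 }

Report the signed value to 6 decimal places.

+0.507093

triangle: 1!·4!·1!/7! = 24/5040
(j±m)!: 4!·1!·1!·1!·4!·1! = 576
prefactor² = (2J+1)·Δ·N² = 576/35
  k=0: +1/(0!·1!·1!·1!·3!·0!) = 1/6
  k=1: −1/(1!·0!·0!·0!·4!·1!) = -1/24
Σ = 1/8  ⇒  CG² = 576/35·1/8² = 9/35
CG = +√(9/35) = +0.507093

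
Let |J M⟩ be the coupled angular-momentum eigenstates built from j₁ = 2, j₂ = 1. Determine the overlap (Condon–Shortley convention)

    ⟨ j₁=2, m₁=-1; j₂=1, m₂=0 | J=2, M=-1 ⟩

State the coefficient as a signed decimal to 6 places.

j₁+j₂−J=1  J+j₁−j₂=3  J−j₁+j₂=1  j₁+j₂+J+1=6
(j₁±m₁, j₂±m₂, J±M) = (1,3,1,1,1,3)
P² = 3/2
sum k=0..1:
  [0] +1/6 = 1/6
  [1] −1/2 = -1/2
S = -1/3
C² = P²·S² = 1/6 ; C = -0.408248

−√(1/6) ≈ -0.408248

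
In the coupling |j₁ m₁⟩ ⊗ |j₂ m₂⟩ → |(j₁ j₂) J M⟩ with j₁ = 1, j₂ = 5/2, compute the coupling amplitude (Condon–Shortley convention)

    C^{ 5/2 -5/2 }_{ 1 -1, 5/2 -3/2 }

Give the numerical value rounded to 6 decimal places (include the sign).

−√(2/7) ≈ -0.534522

triangle: 1!×1!×4!/7! = 24/5040
(j±m)!: 0!×2!×1!×4!×0!×5! = 5760
prefactor² = (2J+1)×Δ×N² = 1152/7
  k=1: −1/(1!×0!×1!×0!×0!×4!) = -1/24
Σ = -1/24  ⇒  CG² = 1152/7×(-1/24)² = 2/7
CG = −√(2/7) = -0.534522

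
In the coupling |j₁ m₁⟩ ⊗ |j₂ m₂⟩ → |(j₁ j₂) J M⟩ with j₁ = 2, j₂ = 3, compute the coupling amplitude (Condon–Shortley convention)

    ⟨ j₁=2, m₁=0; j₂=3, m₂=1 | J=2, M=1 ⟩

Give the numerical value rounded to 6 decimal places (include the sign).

+0.377964

j₁+j₂−J=3  J+j₁−j₂=1  J−j₁+j₂=3  j₁+j₂+J+1=8
(j₁±m₁, j₂±m₂, J±M) = (2,2,4,2,3,1)
P² = 36/7
sum k=1..2:
  [1] −1/12 = -1/12
  [2] +1/4 = 1/4
S = 1/6
C² = P²·S² = 1/7 ; C = +0.377964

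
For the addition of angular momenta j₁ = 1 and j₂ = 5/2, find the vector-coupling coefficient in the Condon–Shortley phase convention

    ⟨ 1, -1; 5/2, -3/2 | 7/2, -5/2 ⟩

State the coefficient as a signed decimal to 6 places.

√[8·0!2!5!/8! · 0!2!1!4!1!6!] = √(11520/7)
  +(−1)^0/∏(0,0,2,1,0,4)! = 1/48  (running 1/48)
⟨..|..⟩ = √(11520/7)·(1/48) = +0.845154

+0.845154  (= +√(5/7))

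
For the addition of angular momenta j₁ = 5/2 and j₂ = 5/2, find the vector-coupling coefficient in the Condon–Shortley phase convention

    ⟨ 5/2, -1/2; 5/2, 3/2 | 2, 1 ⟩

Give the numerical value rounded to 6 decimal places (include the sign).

+√(1/7) ≈ +0.377964

j₁+j₂−J=3  J+j₁−j₂=2  J−j₁+j₂=2  j₁+j₂+J+1=8
(j₁±m₁, j₂±m₂, J±M) = (2,3,4,1,3,1)
P² = 36/7
sum k=2..3:
  [2] +1/4 = 1/4
  [3] −1/12 = -1/12
S = 1/6
C² = P²·S² = 1/7 ; C = +0.377964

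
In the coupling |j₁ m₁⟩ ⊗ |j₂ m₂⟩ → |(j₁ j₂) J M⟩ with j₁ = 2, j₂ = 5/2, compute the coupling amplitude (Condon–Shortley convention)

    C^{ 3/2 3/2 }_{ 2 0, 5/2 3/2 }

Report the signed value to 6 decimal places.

+√(12/35) ≈ +0.585540

j₁+j₂−J=3  J+j₁−j₂=1  J−j₁+j₂=2  j₁+j₂+J+1=7
(j₁±m₁, j₂±m₂, J±M) = (2,2,4,1,3,0)
P² = 192/35
sum k=2..2:
  [2] +1/4 = 1/4
S = 1/4
C² = P²·S² = 12/35 ; C = +0.585540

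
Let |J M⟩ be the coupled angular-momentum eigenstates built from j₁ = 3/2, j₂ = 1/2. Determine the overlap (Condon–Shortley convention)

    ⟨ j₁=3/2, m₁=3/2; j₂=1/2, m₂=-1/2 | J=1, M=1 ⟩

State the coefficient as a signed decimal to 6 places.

triangle: 1!·2!·0!/4! = 2/24
(j±m)!: 3!·0!·0!·1!·2!·0! = 12
prefactor² = (2J+1)·Δ·N² = 3
  k=0: +1/(0!·1!·0!·0!·2!·0!) = 1/2
Σ = 1/2  ⇒  CG² = 3·1/2² = 3/4
CG = +√(3/4) = +0.866025

+0.866025  (= +√(3/4))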